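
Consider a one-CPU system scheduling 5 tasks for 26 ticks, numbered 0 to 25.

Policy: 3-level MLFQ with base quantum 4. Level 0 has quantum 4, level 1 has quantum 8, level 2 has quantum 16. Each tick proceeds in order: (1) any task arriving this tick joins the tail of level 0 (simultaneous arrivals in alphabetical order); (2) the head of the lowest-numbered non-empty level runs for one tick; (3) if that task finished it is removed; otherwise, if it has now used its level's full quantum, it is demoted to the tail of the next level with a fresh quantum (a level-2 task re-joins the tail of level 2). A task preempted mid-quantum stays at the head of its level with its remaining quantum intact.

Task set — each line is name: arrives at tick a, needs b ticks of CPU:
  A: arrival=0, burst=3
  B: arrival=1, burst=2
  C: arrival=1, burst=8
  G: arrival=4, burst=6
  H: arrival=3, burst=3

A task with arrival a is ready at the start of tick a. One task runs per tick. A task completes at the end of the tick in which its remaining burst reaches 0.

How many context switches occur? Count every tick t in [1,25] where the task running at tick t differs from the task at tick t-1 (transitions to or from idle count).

context switches = 7

t=0: L0/L1/L2 = A/-/- → run A
t=1: L0/L1/L2 = ABC/-/- → run A
t=2: L0/L1/L2 = ABC/-/- → run A
t=3: L0/L1/L2 = BCH/-/- → run B
t=4: L0/L1/L2 = BCHG/-/- → run B
t=5: L0/L1/L2 = CHG/-/- → run C
t=6: L0/L1/L2 = CHG/-/- → run C
t=7: L0/L1/L2 = CHG/-/- → run C
t=8: L0/L1/L2 = CHG/-/- → run C
t=9: L0/L1/L2 = HG/C/- → run H
t=10: L0/L1/L2 = HG/C/- → run H
t=11: L0/L1/L2 = HG/C/- → run H
t=12: L0/L1/L2 = G/C/- → run G
t=13: L0/L1/L2 = G/C/- → run G
t=14: L0/L1/L2 = G/C/- → run G
t=15: L0/L1/L2 = G/C/- → run G
t=16: L0/L1/L2 = -/CG/- → run C
t=17: L0/L1/L2 = -/CG/- → run C
t=18: L0/L1/L2 = -/CG/- → run C
t=19: L0/L1/L2 = -/CG/- → run C
t=20: L0/L1/L2 = -/G/- → run G
t=21: L0/L1/L2 = -/G/- → run G
t=22: (idle)
t=23: (idle)
t=24: (idle)
t=25: (idle)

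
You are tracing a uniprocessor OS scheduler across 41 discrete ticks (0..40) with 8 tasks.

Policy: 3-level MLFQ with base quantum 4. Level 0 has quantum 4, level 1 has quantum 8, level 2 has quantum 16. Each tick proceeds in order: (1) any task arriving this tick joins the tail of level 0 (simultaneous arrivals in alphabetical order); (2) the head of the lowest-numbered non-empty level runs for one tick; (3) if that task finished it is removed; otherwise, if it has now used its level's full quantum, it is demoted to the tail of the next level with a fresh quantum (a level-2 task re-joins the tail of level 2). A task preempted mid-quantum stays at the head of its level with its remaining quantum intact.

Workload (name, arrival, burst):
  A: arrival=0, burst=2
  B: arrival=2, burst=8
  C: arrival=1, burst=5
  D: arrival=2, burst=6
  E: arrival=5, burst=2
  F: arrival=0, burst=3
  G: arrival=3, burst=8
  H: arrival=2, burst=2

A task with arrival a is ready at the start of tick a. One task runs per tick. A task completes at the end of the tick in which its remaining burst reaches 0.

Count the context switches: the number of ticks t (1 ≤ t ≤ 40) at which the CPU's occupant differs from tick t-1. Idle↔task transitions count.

context switches = 12

t=0: L0/L1/L2 = AF/-/- → run A
t=1: L0/L1/L2 = AFC/-/- → run A
t=2: L0/L1/L2 = FCBDH/-/- → run F
t=3: L0/L1/L2 = FCBDHG/-/- → run F
t=4: L0/L1/L2 = FCBDHG/-/- → run F
t=5: L0/L1/L2 = CBDHGE/-/- → run C
t=6: L0/L1/L2 = CBDHGE/-/- → run C
t=7: L0/L1/L2 = CBDHGE/-/- → run C
t=8: L0/L1/L2 = CBDHGE/-/- → run C
t=9: L0/L1/L2 = BDHGE/C/- → run B
t=10: L0/L1/L2 = BDHGE/C/- → run B
t=11: L0/L1/L2 = BDHGE/C/- → run B
t=12: L0/L1/L2 = BDHGE/C/- → run B
t=13: L0/L1/L2 = DHGE/CB/- → run D
t=14: L0/L1/L2 = DHGE/CB/- → run D
t=15: L0/L1/L2 = DHGE/CB/- → run D
t=16: L0/L1/L2 = DHGE/CB/- → run D
t=17: L0/L1/L2 = HGE/CBD/- → run H
t=18: L0/L1/L2 = HGE/CBD/- → run H
t=19: L0/L1/L2 = GE/CBD/- → run G
t=20: L0/L1/L2 = GE/CBD/- → run G
t=21: L0/L1/L2 = GE/CBD/- → run G
t=22: L0/L1/L2 = GE/CBD/- → run G
t=23: L0/L1/L2 = E/CBDG/- → run E
t=24: L0/L1/L2 = E/CBDG/- → run E
t=25: L0/L1/L2 = -/CBDG/- → run C
t=26: L0/L1/L2 = -/BDG/- → run B
t=27: L0/L1/L2 = -/BDG/- → run B
t=28: L0/L1/L2 = -/BDG/- → run B
t=29: L0/L1/L2 = -/BDG/- → run B
t=30: L0/L1/L2 = -/DG/- → run D
t=31: L0/L1/L2 = -/DG/- → run D
t=32: L0/L1/L2 = -/G/- → run G
t=33: L0/L1/L2 = -/G/- → run G
t=34: L0/L1/L2 = -/G/- → run G
t=35: L0/L1/L2 = -/G/- → run G
t=36: (idle)
t=37: (idle)
t=38: (idle)
t=39: (idle)
t=40: (idle)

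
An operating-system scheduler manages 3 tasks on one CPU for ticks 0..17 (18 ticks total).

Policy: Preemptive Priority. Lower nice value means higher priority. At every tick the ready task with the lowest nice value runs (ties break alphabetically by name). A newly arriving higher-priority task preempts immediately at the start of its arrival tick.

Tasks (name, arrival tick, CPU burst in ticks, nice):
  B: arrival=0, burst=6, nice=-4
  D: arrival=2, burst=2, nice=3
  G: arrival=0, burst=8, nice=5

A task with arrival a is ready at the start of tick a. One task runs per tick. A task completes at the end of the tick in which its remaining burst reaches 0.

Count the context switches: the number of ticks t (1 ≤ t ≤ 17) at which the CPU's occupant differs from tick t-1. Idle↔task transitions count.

t=0: ready={B,G} → run B
t=1: ready={B,G} → run B
t=2: ready={B,D,G} → run B
t=3: ready={B,D,G} → run B
t=4: ready={B,D,G} → run B
t=5: ready={B,D,G} → run B
t=6: ready={D,G} → run D
t=7: ready={D,G} → run D
t=8: ready={G} → run G
t=9: ready={G} → run G
t=10: ready={G} → run G
t=11: ready={G} → run G
t=12: ready={G} → run G
t=13: ready={G} → run G
t=14: ready={G} → run G
t=15: ready={G} → run G
t=16: (idle)
t=17: (idle)

context switches = 3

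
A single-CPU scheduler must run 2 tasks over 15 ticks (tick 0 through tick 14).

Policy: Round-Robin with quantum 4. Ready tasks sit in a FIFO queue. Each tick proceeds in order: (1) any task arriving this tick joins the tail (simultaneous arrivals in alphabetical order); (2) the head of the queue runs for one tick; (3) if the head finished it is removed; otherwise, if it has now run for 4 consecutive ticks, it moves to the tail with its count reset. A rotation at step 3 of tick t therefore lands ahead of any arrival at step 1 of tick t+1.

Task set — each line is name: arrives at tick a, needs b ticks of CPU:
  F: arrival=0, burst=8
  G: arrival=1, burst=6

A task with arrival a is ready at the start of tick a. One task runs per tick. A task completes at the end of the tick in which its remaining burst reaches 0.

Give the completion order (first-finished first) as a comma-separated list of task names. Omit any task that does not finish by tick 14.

t=0: queue=[F] q_used=0 → run F
t=1: queue=[F,G] q_used=1 → run F
t=2: queue=[F,G] q_used=2 → run F
t=3: queue=[F,G] q_used=3 → run F
t=4: queue=[G,F] q_used=0 → run G
t=5: queue=[G,F] q_used=1 → run G
t=6: queue=[G,F] q_used=2 → run G
t=7: queue=[G,F] q_used=3 → run G
t=8: queue=[F,G] q_used=0 → run F
t=9: queue=[F,G] q_used=1 → run F
t=10: queue=[F,G] q_used=2 → run F
t=11: queue=[F,G] q_used=3 → run F
t=12: queue=[G] q_used=0 → run G
t=13: queue=[G] q_used=1 → run G
t=14: (idle)

completion order = F, G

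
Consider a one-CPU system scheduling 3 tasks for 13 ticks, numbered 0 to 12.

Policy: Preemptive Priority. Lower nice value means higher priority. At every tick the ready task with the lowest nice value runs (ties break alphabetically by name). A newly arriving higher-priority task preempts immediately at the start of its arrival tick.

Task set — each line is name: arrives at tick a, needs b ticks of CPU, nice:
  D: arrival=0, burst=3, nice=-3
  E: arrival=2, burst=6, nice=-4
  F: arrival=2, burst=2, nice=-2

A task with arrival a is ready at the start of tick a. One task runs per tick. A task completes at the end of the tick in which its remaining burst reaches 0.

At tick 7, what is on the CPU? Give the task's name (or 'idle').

t=0: ready={D} → run D
t=1: ready={D} → run D
t=2: ready={D,E,F} → run E
t=3: ready={D,E,F} → run E
t=4: ready={D,E,F} → run E
t=5: ready={D,E,F} → run E
t=6: ready={D,E,F} → run E
t=7: ready={D,E,F} → run E
t=8: ready={D,F} → run D
t=9: ready={F} → run F
t=10: ready={F} → run F
t=11: (idle)
t=12: (idle)

running at tick 7 = E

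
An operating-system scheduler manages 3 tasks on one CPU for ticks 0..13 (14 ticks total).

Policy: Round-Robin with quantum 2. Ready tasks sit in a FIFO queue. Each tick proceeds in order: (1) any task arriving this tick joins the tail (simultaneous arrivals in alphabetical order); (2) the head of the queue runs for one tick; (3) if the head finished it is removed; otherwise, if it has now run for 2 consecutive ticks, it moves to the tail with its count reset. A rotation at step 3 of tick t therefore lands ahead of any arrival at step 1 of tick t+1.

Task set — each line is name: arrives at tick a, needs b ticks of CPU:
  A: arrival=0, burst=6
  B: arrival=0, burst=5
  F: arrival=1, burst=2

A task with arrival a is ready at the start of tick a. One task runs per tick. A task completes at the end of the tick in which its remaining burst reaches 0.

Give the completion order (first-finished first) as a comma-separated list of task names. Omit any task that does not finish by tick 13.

completion order = F, A, B

t=0: queue=[A,B] q_used=0 → run A
t=1: queue=[A,B,F] q_used=1 → run A
t=2: queue=[B,F,A] q_used=0 → run B
t=3: queue=[B,F,A] q_used=1 → run B
t=4: queue=[F,A,B] q_used=0 → run F
t=5: queue=[F,A,B] q_used=1 → run F
t=6: queue=[A,B] q_used=0 → run A
t=7: queue=[A,B] q_used=1 → run A
t=8: queue=[B,A] q_used=0 → run B
t=9: queue=[B,A] q_used=1 → run B
t=10: queue=[A,B] q_used=0 → run A
t=11: queue=[A,B] q_used=1 → run A
t=12: queue=[B] q_used=0 → run B
t=13: (idle)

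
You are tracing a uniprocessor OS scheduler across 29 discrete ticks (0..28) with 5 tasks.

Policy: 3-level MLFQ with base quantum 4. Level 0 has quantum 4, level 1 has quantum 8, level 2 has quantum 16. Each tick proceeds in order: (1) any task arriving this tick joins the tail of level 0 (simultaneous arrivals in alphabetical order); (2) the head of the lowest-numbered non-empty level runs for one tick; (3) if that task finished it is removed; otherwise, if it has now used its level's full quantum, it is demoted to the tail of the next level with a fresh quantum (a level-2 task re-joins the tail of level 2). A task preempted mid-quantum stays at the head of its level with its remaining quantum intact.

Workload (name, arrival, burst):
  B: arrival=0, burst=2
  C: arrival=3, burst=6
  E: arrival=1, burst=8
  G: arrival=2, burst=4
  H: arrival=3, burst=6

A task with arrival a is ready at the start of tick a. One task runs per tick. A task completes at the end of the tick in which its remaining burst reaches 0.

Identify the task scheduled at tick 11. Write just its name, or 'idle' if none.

t=0: L0/L1/L2 = B/-/- → run B
t=1: L0/L1/L2 = BE/-/- → run B
t=2: L0/L1/L2 = EG/-/- → run E
t=3: L0/L1/L2 = EGCH/-/- → run E
t=4: L0/L1/L2 = EGCH/-/- → run E
t=5: L0/L1/L2 = EGCH/-/- → run E
t=6: L0/L1/L2 = GCH/E/- → run G
t=7: L0/L1/L2 = GCH/E/- → run G
t=8: L0/L1/L2 = GCH/E/- → run G
t=9: L0/L1/L2 = GCH/E/- → run G
t=10: L0/L1/L2 = CH/E/- → run C
t=11: L0/L1/L2 = CH/E/- → run C
t=12: L0/L1/L2 = CH/E/- → run C
t=13: L0/L1/L2 = CH/E/- → run C
t=14: L0/L1/L2 = H/EC/- → run H
t=15: L0/L1/L2 = H/EC/- → run H
t=16: L0/L1/L2 = H/EC/- → run H
t=17: L0/L1/L2 = H/EC/- → run H
t=18: L0/L1/L2 = -/ECH/- → run E
t=19: L0/L1/L2 = -/ECH/- → run E
t=20: L0/L1/L2 = -/ECH/- → run E
t=21: L0/L1/L2 = -/ECH/- → run E
t=22: L0/L1/L2 = -/CH/- → run C
t=23: L0/L1/L2 = -/CH/- → run C
t=24: L0/L1/L2 = -/H/- → run H
t=25: L0/L1/L2 = -/H/- → run H
t=26: (idle)
t=27: (idle)
t=28: (idle)

running at tick 11 = C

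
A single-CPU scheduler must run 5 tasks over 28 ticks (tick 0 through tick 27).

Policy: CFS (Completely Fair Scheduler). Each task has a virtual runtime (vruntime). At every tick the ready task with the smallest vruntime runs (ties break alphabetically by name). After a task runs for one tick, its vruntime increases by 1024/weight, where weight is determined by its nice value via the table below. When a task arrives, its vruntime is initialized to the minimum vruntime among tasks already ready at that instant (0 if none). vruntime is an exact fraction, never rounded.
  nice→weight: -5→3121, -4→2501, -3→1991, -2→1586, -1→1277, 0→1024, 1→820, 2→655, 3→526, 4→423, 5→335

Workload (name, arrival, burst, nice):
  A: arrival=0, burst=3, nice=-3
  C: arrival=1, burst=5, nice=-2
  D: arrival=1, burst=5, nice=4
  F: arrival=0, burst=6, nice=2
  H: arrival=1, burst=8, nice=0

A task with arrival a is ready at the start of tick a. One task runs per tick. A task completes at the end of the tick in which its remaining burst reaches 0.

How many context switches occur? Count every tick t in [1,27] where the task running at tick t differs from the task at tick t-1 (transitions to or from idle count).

context switches = 26

t=0: vr[A=0 F=0] → run A
t=1: vr[A=1024/1991 C=0 D=0 F=0 H=0] → run C
t=2: vr[A=1024/1991 C=512/793 D=0 F=0 H=0] → run D
t=3: vr[A=1024/1991 C=512/793 D=1024/423 F=0 H=0] → run F
t=4: vr[A=1024/1991 C=512/793 D=1024/423 F=1024/655 H=0] → run H
t=5: vr[A=1024/1991 C=512/793 D=1024/423 F=1024/655 H=1] → run A
t=6: vr[A=2048/1991 C=512/793 D=1024/423 F=1024/655 H=1] → run C
t=7: vr[A=2048/1991 C=1024/793 D=1024/423 F=1024/655 H=1] → run H
t=8: vr[A=2048/1991 C=1024/793 D=1024/423 F=1024/655 H=2] → run A
t=9: vr[C=1024/793 D=1024/423 F=1024/655 H=2] → run C
t=10: vr[C=1536/793 D=1024/423 F=1024/655 H=2] → run F
t=11: vr[C=1536/793 D=1024/423 F=2048/655 H=2] → run C
t=12: vr[C=2048/793 D=1024/423 F=2048/655 H=2] → run H
t=13: vr[C=2048/793 D=1024/423 F=2048/655 H=3] → run D
t=14: vr[C=2048/793 D=2048/423 F=2048/655 H=3] → run C
t=15: vr[D=2048/423 F=2048/655 H=3] → run H
t=16: vr[D=2048/423 F=2048/655 H=4] → run F
t=17: vr[D=2048/423 F=3072/655 H=4] → run H
t=18: vr[D=2048/423 F=3072/655 H=5] → run F
t=19: vr[D=2048/423 F=4096/655 H=5] → run D
t=20: vr[D=1024/141 F=4096/655 H=5] → run H
t=21: vr[D=1024/141 F=4096/655 H=6] → run H
t=22: vr[D=1024/141 F=4096/655 H=7] → run F
t=23: vr[D=1024/141 F=1024/131 H=7] → run H
t=24: vr[D=1024/141 F=1024/131] → run D
t=25: vr[D=4096/423 F=1024/131] → run F
t=26: vr[D=4096/423] → run D
t=27: (idle)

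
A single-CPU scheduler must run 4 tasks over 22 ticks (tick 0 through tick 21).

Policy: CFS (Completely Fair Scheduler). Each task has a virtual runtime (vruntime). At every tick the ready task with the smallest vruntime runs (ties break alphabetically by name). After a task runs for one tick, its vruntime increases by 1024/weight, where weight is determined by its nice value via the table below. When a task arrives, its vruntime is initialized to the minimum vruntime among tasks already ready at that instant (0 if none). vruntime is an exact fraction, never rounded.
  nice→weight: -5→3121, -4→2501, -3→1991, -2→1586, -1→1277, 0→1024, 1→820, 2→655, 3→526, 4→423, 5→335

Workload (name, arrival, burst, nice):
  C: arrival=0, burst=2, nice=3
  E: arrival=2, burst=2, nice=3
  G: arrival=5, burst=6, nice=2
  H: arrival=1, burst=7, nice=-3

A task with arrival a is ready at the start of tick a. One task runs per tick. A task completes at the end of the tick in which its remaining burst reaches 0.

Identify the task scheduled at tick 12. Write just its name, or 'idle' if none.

t=0: vr[C=0] → run C
t=1: vr[C=512/263 H=512/263] → run C
t=2: vr[E=512/263 H=512/263] → run E
t=3: vr[E=1024/263 H=512/263] → run H
t=4: vr[E=1024/263 H=1288704/523633] → run H
t=5: vr[E=1024/263 G=1558016/523633 H=1558016/523633] → run G
t=6: vr[E=1024/263 G=1556700672/342979615 H=1558016/523633] → run H
t=7: vr[E=1024/263 G=1556700672/342979615 H=1827328/523633] → run H
t=8: vr[E=1024/263 G=1556700672/342979615 H=2096640/523633] → run E
t=9: vr[G=1556700672/342979615 H=2096640/523633] → run H
t=10: vr[G=1556700672/342979615 H=2365952/523633] → run H
t=11: vr[G=1556700672/342979615 H=2635264/523633] → run G
t=12: vr[G=2092900864/342979615 H=2635264/523633] → run H
t=13: vr[G=2092900864/342979615] → run G
t=14: vr[G=2629101056/342979615] → run G
t=15: vr[G=3165301248/342979615] → run G
t=16: vr[G=740300288/68595923] → run G
t=17: (idle)
t=18: (idle)
t=19: (idle)
t=20: (idle)
t=21: (idle)

running at tick 12 = H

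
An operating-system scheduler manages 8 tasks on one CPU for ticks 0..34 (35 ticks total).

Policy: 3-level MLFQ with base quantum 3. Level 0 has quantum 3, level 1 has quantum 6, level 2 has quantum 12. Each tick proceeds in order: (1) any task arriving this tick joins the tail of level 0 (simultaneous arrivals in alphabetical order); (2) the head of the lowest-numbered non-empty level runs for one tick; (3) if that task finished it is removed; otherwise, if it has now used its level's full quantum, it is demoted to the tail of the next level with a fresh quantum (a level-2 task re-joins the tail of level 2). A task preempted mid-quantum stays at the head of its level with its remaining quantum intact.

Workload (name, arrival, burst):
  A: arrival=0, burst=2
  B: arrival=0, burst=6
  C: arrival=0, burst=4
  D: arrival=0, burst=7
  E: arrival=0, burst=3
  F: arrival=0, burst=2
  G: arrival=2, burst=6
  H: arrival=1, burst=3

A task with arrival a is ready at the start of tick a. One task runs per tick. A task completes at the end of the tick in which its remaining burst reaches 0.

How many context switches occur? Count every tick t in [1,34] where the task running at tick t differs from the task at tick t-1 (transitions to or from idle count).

context switches = 12

t=0: L0/L1/L2 = ABCDEF/-/- → run A
t=1: L0/L1/L2 = ABCDEFH/-/- → run A
t=2: L0/L1/L2 = BCDEFHG/-/- → run B
t=3: L0/L1/L2 = BCDEFHG/-/- → run B
t=4: L0/L1/L2 = BCDEFHG/-/- → run B
t=5: L0/L1/L2 = CDEFHG/B/- → run C
t=6: L0/L1/L2 = CDEFHG/B/- → run C
t=7: L0/L1/L2 = CDEFHG/B/- → run C
t=8: L0/L1/L2 = DEFHG/BC/- → run D
t=9: L0/L1/L2 = DEFHG/BC/- → run D
t=10: L0/L1/L2 = DEFHG/BC/- → run D
t=11: L0/L1/L2 = EFHG/BCD/- → run E
t=12: L0/L1/L2 = EFHG/BCD/- → run E
t=13: L0/L1/L2 = EFHG/BCD/- → run E
t=14: L0/L1/L2 = FHG/BCD/- → run F
t=15: L0/L1/L2 = FHG/BCD/- → run F
t=16: L0/L1/L2 = HG/BCD/- → run H
t=17: L0/L1/L2 = HG/BCD/- → run H
t=18: L0/L1/L2 = HG/BCD/- → run H
t=19: L0/L1/L2 = G/BCD/- → run G
t=20: L0/L1/L2 = G/BCD/- → run G
t=21: L0/L1/L2 = G/BCD/- → run G
t=22: L0/L1/L2 = -/BCDG/- → run B
t=23: L0/L1/L2 = -/BCDG/- → run B
t=24: L0/L1/L2 = -/BCDG/- → run B
t=25: L0/L1/L2 = -/CDG/- → run C
t=26: L0/L1/L2 = -/DG/- → run D
t=27: L0/L1/L2 = -/DG/- → run D
t=28: L0/L1/L2 = -/DG/- → run D
t=29: L0/L1/L2 = -/DG/- → run D
t=30: L0/L1/L2 = -/G/- → run G
t=31: L0/L1/L2 = -/G/- → run G
t=32: L0/L1/L2 = -/G/- → run G
t=33: (idle)
t=34: (idle)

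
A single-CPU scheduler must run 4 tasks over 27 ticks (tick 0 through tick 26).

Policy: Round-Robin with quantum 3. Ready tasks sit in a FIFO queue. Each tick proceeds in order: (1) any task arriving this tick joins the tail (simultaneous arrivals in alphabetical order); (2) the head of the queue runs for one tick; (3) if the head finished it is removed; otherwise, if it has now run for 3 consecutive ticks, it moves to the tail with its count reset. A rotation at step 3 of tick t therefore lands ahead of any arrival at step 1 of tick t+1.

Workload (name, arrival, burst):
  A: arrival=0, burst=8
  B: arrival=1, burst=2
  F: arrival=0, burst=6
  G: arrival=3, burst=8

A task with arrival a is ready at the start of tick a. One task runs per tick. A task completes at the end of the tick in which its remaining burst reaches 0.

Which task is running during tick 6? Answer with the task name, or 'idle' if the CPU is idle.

running at tick 6 = B

t=0: queue=[A,F] q_used=0 → run A
t=1: queue=[A,F,B] q_used=1 → run A
t=2: queue=[A,F,B] q_used=2 → run A
t=3: queue=[F,B,A,G] q_used=0 → run F
t=4: queue=[F,B,A,G] q_used=1 → run F
t=5: queue=[F,B,A,G] q_used=2 → run F
t=6: queue=[B,A,G,F] q_used=0 → run B
t=7: queue=[B,A,G,F] q_used=1 → run B
t=8: queue=[A,G,F] q_used=0 → run A
t=9: queue=[A,G,F] q_used=1 → run A
t=10: queue=[A,G,F] q_used=2 → run A
t=11: queue=[G,F,A] q_used=0 → run G
t=12: queue=[G,F,A] q_used=1 → run G
t=13: queue=[G,F,A] q_used=2 → run G
t=14: queue=[F,A,G] q_used=0 → run F
t=15: queue=[F,A,G] q_used=1 → run F
t=16: queue=[F,A,G] q_used=2 → run F
t=17: queue=[A,G] q_used=0 → run A
t=18: queue=[A,G] q_used=1 → run A
t=19: queue=[G] q_used=0 → run G
t=20: queue=[G] q_used=1 → run G
t=21: queue=[G] q_used=2 → run G
t=22: queue=[G] q_used=0 → run G
t=23: queue=[G] q_used=1 → run G
t=24: (idle)
t=25: (idle)
t=26: (idle)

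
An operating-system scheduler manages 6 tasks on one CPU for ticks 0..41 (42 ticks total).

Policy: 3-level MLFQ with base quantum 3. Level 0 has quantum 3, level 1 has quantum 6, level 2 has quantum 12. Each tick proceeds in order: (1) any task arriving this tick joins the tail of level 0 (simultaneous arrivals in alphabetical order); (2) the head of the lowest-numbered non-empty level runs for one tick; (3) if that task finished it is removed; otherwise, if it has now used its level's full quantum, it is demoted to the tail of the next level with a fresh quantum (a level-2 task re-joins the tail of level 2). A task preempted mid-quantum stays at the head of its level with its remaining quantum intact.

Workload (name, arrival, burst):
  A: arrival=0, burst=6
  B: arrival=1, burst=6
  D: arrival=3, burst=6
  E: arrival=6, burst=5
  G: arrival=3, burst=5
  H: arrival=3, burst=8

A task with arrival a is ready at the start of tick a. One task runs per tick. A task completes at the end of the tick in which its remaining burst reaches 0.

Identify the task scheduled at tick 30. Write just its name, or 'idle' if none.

running at tick 30 = H

t=0: L0/L1/L2 = A/-/- → run A
t=1: L0/L1/L2 = AB/-/- → run A
t=2: L0/L1/L2 = AB/-/- → run A
t=3: L0/L1/L2 = BDGH/A/- → run B
t=4: L0/L1/L2 = BDGH/A/- → run B
t=5: L0/L1/L2 = BDGH/A/- → run B
t=6: L0/L1/L2 = DGHE/AB/- → run D
t=7: L0/L1/L2 = DGHE/AB/- → run D
t=8: L0/L1/L2 = DGHE/AB/- → run D
t=9: L0/L1/L2 = GHE/ABD/- → run G
t=10: L0/L1/L2 = GHE/ABD/- → run G
t=11: L0/L1/L2 = GHE/ABD/- → run G
t=12: L0/L1/L2 = HE/ABDG/- → run H
t=13: L0/L1/L2 = HE/ABDG/- → run H
t=14: L0/L1/L2 = HE/ABDG/- → run H
t=15: L0/L1/L2 = E/ABDGH/- → run E
t=16: L0/L1/L2 = E/ABDGH/- → run E
t=17: L0/L1/L2 = E/ABDGH/- → run E
t=18: L0/L1/L2 = -/ABDGHE/- → run A
t=19: L0/L1/L2 = -/ABDGHE/- → run A
t=20: L0/L1/L2 = -/ABDGHE/- → run A
t=21: L0/L1/L2 = -/BDGHE/- → run B
t=22: L0/L1/L2 = -/BDGHE/- → run B
t=23: L0/L1/L2 = -/BDGHE/- → run B
t=24: L0/L1/L2 = -/DGHE/- → run D
t=25: L0/L1/L2 = -/DGHE/- → run D
t=26: L0/L1/L2 = -/DGHE/- → run D
t=27: L0/L1/L2 = -/GHE/- → run G
t=28: L0/L1/L2 = -/GHE/- → run G
t=29: L0/L1/L2 = -/HE/- → run H
t=30: L0/L1/L2 = -/HE/- → run H
t=31: L0/L1/L2 = -/HE/- → run H
t=32: L0/L1/L2 = -/HE/- → run H
t=33: L0/L1/L2 = -/HE/- → run H
t=34: L0/L1/L2 = -/E/- → run E
t=35: L0/L1/L2 = -/E/- → run E
t=36: (idle)
t=37: (idle)
t=38: (idle)
t=39: (idle)
t=40: (idle)
t=41: (idle)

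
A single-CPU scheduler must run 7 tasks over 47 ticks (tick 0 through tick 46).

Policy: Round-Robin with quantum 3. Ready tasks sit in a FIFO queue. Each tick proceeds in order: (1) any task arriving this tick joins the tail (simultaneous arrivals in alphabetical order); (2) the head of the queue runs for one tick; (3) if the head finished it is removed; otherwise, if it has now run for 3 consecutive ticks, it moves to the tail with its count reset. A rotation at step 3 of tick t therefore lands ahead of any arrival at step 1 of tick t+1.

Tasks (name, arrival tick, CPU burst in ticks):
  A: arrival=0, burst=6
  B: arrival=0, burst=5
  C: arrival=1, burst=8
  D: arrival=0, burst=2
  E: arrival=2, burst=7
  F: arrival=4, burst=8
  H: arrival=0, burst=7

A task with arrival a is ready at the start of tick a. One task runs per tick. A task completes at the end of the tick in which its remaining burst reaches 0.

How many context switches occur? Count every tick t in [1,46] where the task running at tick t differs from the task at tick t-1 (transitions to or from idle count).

t=0: queue=[A,B,D,H] q_used=0 → run A
t=1: queue=[A,B,D,H,C] q_used=1 → run A
t=2: queue=[A,B,D,H,C,E] q_used=2 → run A
t=3: queue=[B,D,H,C,E,A] q_used=0 → run B
t=4: queue=[B,D,H,C,E,A,F] q_used=1 → run B
t=5: queue=[B,D,H,C,E,A,F] q_used=2 → run B
t=6: queue=[D,H,C,E,A,F,B] q_used=0 → run D
t=7: queue=[D,H,C,E,A,F,B] q_used=1 → run D
t=8: queue=[H,C,E,A,F,B] q_used=0 → run H
t=9: queue=[H,C,E,A,F,B] q_used=1 → run H
t=10: queue=[H,C,E,A,F,B] q_used=2 → run H
t=11: queue=[C,E,A,F,B,H] q_used=0 → run C
t=12: queue=[C,E,A,F,B,H] q_used=1 → run C
t=13: queue=[C,E,A,F,B,H] q_used=2 → run C
t=14: queue=[E,A,F,B,H,C] q_used=0 → run E
t=15: queue=[E,A,F,B,H,C] q_used=1 → run E
t=16: queue=[E,A,F,B,H,C] q_used=2 → run E
t=17: queue=[A,F,B,H,C,E] q_used=0 → run A
t=18: queue=[A,F,B,H,C,E] q_used=1 → run A
t=19: queue=[A,F,B,H,C,E] q_used=2 → run A
t=20: queue=[F,B,H,C,E] q_used=0 → run F
t=21: queue=[F,B,H,C,E] q_used=1 → run F
t=22: queue=[F,B,H,C,E] q_used=2 → run F
t=23: queue=[B,H,C,E,F] q_used=0 → run B
t=24: queue=[B,H,C,E,F] q_used=1 → run B
t=25: queue=[H,C,E,F] q_used=0 → run H
t=26: queue=[H,C,E,F] q_used=1 → run H
t=27: queue=[H,C,E,F] q_used=2 → run H
t=28: queue=[C,E,F,H] q_used=0 → run C
t=29: queue=[C,E,F,H] q_used=1 → run C
t=30: queue=[C,E,F,H] q_used=2 → run C
t=31: queue=[E,F,H,C] q_used=0 → run E
t=32: queue=[E,F,H,C] q_used=1 → run E
t=33: queue=[E,F,H,C] q_used=2 → run E
t=34: queue=[F,H,C,E] q_used=0 → run F
t=35: queue=[F,H,C,E] q_used=1 → run F
t=36: queue=[F,H,C,E] q_used=2 → run F
t=37: queue=[H,C,E,F] q_used=0 → run H
t=38: queue=[C,E,F] q_used=0 → run C
t=39: queue=[C,E,F] q_used=1 → run C
t=40: queue=[E,F] q_used=0 → run E
t=41: queue=[F] q_used=0 → run F
t=42: queue=[F] q_used=1 → run F
t=43: (idle)
t=44: (idle)
t=45: (idle)
t=46: (idle)

context switches = 17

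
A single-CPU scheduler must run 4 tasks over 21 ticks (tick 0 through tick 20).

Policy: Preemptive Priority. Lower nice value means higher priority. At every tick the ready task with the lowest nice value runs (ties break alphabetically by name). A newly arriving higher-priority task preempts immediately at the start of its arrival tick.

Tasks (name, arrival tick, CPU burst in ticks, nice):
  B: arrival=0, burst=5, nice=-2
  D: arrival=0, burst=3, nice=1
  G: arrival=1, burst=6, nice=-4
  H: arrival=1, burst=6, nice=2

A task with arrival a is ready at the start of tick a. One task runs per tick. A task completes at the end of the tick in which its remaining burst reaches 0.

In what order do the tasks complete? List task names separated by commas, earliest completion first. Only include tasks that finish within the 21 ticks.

t=0: ready={B,D} → run B
t=1: ready={B,D,G,H} → run G
t=2: ready={B,D,G,H} → run G
t=3: ready={B,D,G,H} → run G
t=4: ready={B,D,G,H} → run G
t=5: ready={B,D,G,H} → run G
t=6: ready={B,D,G,H} → run G
t=7: ready={B,D,H} → run B
t=8: ready={B,D,H} → run B
t=9: ready={B,D,H} → run B
t=10: ready={B,D,H} → run B
t=11: ready={D,H} → run D
t=12: ready={D,H} → run D
t=13: ready={D,H} → run D
t=14: ready={H} → run H
t=15: ready={H} → run H
t=16: ready={H} → run H
t=17: ready={H} → run H
t=18: ready={H} → run H
t=19: ready={H} → run H
t=20: (idle)

completion order = G, B, D, H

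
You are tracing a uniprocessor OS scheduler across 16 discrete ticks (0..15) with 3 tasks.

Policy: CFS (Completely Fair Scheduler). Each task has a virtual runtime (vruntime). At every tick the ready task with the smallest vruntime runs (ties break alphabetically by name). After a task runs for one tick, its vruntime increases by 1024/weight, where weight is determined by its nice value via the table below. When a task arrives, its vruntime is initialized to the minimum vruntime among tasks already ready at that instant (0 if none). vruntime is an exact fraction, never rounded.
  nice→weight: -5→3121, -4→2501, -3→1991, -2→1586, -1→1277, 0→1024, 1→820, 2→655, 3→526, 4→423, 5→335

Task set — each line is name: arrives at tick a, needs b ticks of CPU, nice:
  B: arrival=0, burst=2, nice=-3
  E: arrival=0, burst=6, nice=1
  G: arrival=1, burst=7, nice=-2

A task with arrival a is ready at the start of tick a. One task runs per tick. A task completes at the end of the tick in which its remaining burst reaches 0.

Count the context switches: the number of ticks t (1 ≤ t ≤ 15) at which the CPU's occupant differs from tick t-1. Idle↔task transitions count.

context switches = 12

t=0: vr[B=0 E=0] → run B
t=1: vr[B=1024/1991 E=0 G=0] → run E
t=2: vr[B=1024/1991 E=256/205 G=0] → run G
t=3: vr[B=1024/1991 E=256/205 G=512/793] → run B
t=4: vr[E=256/205 G=512/793] → run G
t=5: vr[E=256/205 G=1024/793] → run E
t=6: vr[E=512/205 G=1024/793] → run G
t=7: vr[E=512/205 G=1536/793] → run G
t=8: vr[E=512/205 G=2048/793] → run E
t=9: vr[E=768/205 G=2048/793] → run G
t=10: vr[E=768/205 G=2560/793] → run G
t=11: vr[E=768/205 G=3072/793] → run E
t=12: vr[E=1024/205 G=3072/793] → run G
t=13: vr[E=1024/205] → run E
t=14: vr[E=256/41] → run E
t=15: (idle)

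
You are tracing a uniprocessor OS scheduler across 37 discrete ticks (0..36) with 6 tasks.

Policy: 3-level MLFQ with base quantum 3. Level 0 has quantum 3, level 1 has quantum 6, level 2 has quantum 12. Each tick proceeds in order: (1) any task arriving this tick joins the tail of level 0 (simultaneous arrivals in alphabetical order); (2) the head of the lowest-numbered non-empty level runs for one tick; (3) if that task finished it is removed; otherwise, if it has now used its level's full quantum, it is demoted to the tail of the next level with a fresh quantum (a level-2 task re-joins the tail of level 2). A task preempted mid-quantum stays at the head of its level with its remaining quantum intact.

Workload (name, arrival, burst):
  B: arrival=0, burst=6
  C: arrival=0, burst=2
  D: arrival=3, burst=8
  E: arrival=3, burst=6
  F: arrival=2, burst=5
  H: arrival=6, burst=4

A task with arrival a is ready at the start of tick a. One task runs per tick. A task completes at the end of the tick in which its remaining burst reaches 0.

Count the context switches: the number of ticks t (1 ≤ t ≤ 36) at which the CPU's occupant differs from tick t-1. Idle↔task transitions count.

t=0: L0/L1/L2 = BC/-/- → run B
t=1: L0/L1/L2 = BC/-/- → run B
t=2: L0/L1/L2 = BCF/-/- → run B
t=3: L0/L1/L2 = CFDE/B/- → run C
t=4: L0/L1/L2 = CFDE/B/- → run C
t=5: L0/L1/L2 = FDE/B/- → run F
t=6: L0/L1/L2 = FDEH/B/- → run F
t=7: L0/L1/L2 = FDEH/B/- → run F
t=8: L0/L1/L2 = DEH/BF/- → run D
t=9: L0/L1/L2 = DEH/BF/- → run D
t=10: L0/L1/L2 = DEH/BF/- → run D
t=11: L0/L1/L2 = EH/BFD/- → run E
t=12: L0/L1/L2 = EH/BFD/- → run E
t=13: L0/L1/L2 = EH/BFD/- → run E
t=14: L0/L1/L2 = H/BFDE/- → run H
t=15: L0/L1/L2 = H/BFDE/- → run H
t=16: L0/L1/L2 = H/BFDE/- → run H
t=17: L0/L1/L2 = -/BFDEH/- → run B
t=18: L0/L1/L2 = -/BFDEH/- → run B
t=19: L0/L1/L2 = -/BFDEH/- → run B
t=20: L0/L1/L2 = -/FDEH/- → run F
t=21: L0/L1/L2 = -/FDEH/- → run F
t=22: L0/L1/L2 = -/DEH/- → run D
t=23: L0/L1/L2 = -/DEH/- → run D
t=24: L0/L1/L2 = -/DEH/- → run D
t=25: L0/L1/L2 = -/DEH/- → run D
t=26: L0/L1/L2 = -/DEH/- → run D
t=27: L0/L1/L2 = -/EH/- → run E
t=28: L0/L1/L2 = -/EH/- → run E
t=29: L0/L1/L2 = -/EH/- → run E
t=30: L0/L1/L2 = -/H/- → run H
t=31: (idle)
t=32: (idle)
t=33: (idle)
t=34: (idle)
t=35: (idle)
t=36: (idle)

context switches = 11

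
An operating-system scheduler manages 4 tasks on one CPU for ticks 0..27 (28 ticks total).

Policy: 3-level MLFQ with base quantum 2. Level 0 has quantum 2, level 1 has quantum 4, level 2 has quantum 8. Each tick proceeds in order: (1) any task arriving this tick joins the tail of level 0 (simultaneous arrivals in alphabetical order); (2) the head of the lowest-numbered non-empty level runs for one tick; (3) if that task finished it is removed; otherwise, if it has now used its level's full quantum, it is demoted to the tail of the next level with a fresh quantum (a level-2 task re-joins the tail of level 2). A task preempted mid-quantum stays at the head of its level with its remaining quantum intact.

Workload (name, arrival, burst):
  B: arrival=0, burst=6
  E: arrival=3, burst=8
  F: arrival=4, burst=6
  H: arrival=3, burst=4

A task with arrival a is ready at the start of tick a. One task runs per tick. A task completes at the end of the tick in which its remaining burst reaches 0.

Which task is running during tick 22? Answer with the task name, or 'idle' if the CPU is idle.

t=0: L0/L1/L2 = B/-/- → run B
t=1: L0/L1/L2 = B/-/- → run B
t=2: L0/L1/L2 = -/B/- → run B
t=3: L0/L1/L2 = EH/B/- → run E
t=4: L0/L1/L2 = EHF/B/- → run E
t=5: L0/L1/L2 = HF/BE/- → run H
t=6: L0/L1/L2 = HF/BE/- → run H
t=7: L0/L1/L2 = F/BEH/- → run F
t=8: L0/L1/L2 = F/BEH/- → run F
t=9: L0/L1/L2 = -/BEHF/- → run B
t=10: L0/L1/L2 = -/BEHF/- → run B
t=11: L0/L1/L2 = -/BEHF/- → run B
t=12: L0/L1/L2 = -/EHF/- → run E
t=13: L0/L1/L2 = -/EHF/- → run E
t=14: L0/L1/L2 = -/EHF/- → run E
t=15: L0/L1/L2 = -/EHF/- → run E
t=16: L0/L1/L2 = -/HF/E → run H
t=17: L0/L1/L2 = -/HF/E → run H
t=18: L0/L1/L2 = -/F/E → run F
t=19: L0/L1/L2 = -/F/E → run F
t=20: L0/L1/L2 = -/F/E → run F
t=21: L0/L1/L2 = -/F/E → run F
t=22: L0/L1/L2 = -/-/E → run E
t=23: L0/L1/L2 = -/-/E → run E
t=24: (idle)
t=25: (idle)
t=26: (idle)
t=27: (idle)

running at tick 22 = E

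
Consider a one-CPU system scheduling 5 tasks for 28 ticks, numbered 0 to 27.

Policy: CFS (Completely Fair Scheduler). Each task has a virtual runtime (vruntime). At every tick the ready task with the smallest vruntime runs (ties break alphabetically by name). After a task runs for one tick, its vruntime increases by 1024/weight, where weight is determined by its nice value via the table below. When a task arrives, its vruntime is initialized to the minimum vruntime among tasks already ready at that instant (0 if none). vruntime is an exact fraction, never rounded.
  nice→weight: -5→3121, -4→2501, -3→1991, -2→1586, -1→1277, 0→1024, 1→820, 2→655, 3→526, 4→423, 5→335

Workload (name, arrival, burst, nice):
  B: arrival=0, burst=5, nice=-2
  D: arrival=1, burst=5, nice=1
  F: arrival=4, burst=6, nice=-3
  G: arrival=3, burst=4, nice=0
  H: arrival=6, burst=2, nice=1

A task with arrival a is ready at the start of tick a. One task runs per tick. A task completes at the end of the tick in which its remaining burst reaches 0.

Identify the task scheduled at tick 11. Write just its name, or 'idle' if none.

t=0: vr[B=0] → run B
t=1: vr[B=512/793 D=512/793] → run B
t=2: vr[B=1024/793 D=512/793] → run D
t=3: vr[B=1024/793 D=307968/162565 G=1024/793] → run B
t=4: vr[B=1536/793 D=307968/162565 F=1024/793 G=1024/793] → run F
t=5: vr[B=1536/793 D=307968/162565 F=2850816/1578863 G=1024/793] → run G
t=6: vr[B=1536/793 D=307968/162565 F=2850816/1578863 G=1817/793 H=2850816/1578863] → run F
t=7: vr[B=1536/793 D=307968/162565 F=3662848/1578863 G=1817/793 H=2850816/1578863] → run H
t=8: vr[B=1536/793 D=307968/162565 F=3662848/1578863 G=1817/793 H=988606208/323666915] → run D
t=9: vr[B=1536/793 D=510976/162565 F=3662848/1578863 G=1817/793 H=988606208/323666915] → run B
t=10: vr[B=2048/793 D=510976/162565 F=3662848/1578863 G=1817/793 H=988606208/323666915] → run G
t=11: vr[B=2048/793 D=510976/162565 F=3662848/1578863 G=2610/793 H=988606208/323666915] → run F
t=12: vr[B=2048/793 D=510976/162565 F=4474880/1578863 G=2610/793 H=988606208/323666915] → run B
t=13: vr[D=510976/162565 F=4474880/1578863 G=2610/793 H=988606208/323666915] → run F
t=14: vr[D=510976/162565 F=5286912/1578863 G=2610/793 H=988606208/323666915] → run H
t=15: vr[D=510976/162565 F=5286912/1578863 G=2610/793] → run D
t=16: vr[D=713984/162565 F=5286912/1578863 G=2610/793] → run G
t=17: vr[D=713984/162565 F=5286912/1578863 G=3403/793] → run F
t=18: vr[D=713984/162565 F=6098944/1578863 G=3403/793] → run F
t=19: vr[D=713984/162565 G=3403/793] → run G
t=20: vr[D=713984/162565] → run D
t=21: vr[D=916992/162565] → run D
t=22: (idle)
t=23: (idle)
t=24: (idle)
t=25: (idle)
t=26: (idle)
t=27: (idle)

running at tick 11 = F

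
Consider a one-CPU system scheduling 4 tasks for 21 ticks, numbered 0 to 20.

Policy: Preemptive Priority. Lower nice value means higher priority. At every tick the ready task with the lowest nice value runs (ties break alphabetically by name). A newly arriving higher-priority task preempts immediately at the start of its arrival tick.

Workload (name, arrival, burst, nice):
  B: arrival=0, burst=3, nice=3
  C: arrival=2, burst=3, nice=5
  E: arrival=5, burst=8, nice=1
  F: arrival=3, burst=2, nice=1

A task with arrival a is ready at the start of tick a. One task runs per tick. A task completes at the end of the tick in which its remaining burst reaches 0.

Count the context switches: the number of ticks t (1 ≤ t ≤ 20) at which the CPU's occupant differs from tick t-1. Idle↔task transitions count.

t=0: ready={B} → run B
t=1: ready={B} → run B
t=2: ready={B,C} → run B
t=3: ready={C,F} → run F
t=4: ready={C,F} → run F
t=5: ready={C,E} → run E
t=6: ready={C,E} → run E
t=7: ready={C,E} → run E
t=8: ready={C,E} → run E
t=9: ready={C,E} → run E
t=10: ready={C,E} → run E
t=11: ready={C,E} → run E
t=12: ready={C,E} → run E
t=13: ready={C} → run C
t=14: ready={C} → run C
t=15: ready={C} → run C
t=16: (idle)
t=17: (idle)
t=18: (idle)
t=19: (idle)
t=20: (idle)

context switches = 4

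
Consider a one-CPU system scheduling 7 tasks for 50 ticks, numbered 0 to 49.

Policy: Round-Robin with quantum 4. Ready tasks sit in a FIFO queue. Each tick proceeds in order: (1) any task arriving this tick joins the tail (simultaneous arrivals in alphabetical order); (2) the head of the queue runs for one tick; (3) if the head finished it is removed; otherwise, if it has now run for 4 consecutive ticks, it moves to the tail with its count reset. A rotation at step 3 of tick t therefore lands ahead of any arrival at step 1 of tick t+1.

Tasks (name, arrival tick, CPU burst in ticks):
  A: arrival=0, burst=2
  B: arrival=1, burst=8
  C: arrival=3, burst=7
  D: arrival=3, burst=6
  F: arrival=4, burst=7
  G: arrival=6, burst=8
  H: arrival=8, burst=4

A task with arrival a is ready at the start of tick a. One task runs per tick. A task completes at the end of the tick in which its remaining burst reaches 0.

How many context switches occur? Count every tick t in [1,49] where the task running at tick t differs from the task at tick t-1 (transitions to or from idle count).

context switches = 12

t=0: queue=[A] q_used=0 → run A
t=1: queue=[A,B] q_used=1 → run A
t=2: queue=[B] q_used=0 → run B
t=3: queue=[B,C,D] q_used=1 → run B
t=4: queue=[B,C,D,F] q_used=2 → run B
t=5: queue=[B,C,D,F] q_used=3 → run B
t=6: queue=[C,D,F,B,G] q_used=0 → run C
t=7: queue=[C,D,F,B,G] q_used=1 → run C
t=8: queue=[C,D,F,B,G,H] q_used=2 → run C
t=9: queue=[C,D,F,B,G,H] q_used=3 → run C
t=10: queue=[D,F,B,G,H,C] q_used=0 → run D
t=11: queue=[D,F,B,G,H,C] q_used=1 → run D
t=12: queue=[D,F,B,G,H,C] q_used=2 → run D
t=13: queue=[D,F,B,G,H,C] q_used=3 → run D
t=14: queue=[F,B,G,H,C,D] q_used=0 → run F
t=15: queue=[F,B,G,H,C,D] q_used=1 → run F
t=16: queue=[F,B,G,H,C,D] q_used=2 → run F
t=17: queue=[F,B,G,H,C,D] q_used=3 → run F
t=18: queue=[B,G,H,C,D,F] q_used=0 → run B
t=19: queue=[B,G,H,C,D,F] q_used=1 → run B
t=20: queue=[B,G,H,C,D,F] q_used=2 → run B
t=21: queue=[B,G,H,C,D,F] q_used=3 → run B
t=22: queue=[G,H,C,D,F] q_used=0 → run G
t=23: queue=[G,H,C,D,F] q_used=1 → run G
t=24: queue=[G,H,C,D,F] q_used=2 → run G
t=25: queue=[G,H,C,D,F] q_used=3 → run G
t=26: queue=[H,C,D,F,G] q_used=0 → run H
t=27: queue=[H,C,D,F,G] q_used=1 → run H
t=28: queue=[H,C,D,F,G] q_used=2 → run H
t=29: queue=[H,C,D,F,G] q_used=3 → run H
t=30: queue=[C,D,F,G] q_used=0 → run C
t=31: queue=[C,D,F,G] q_used=1 → run C
t=32: queue=[C,D,F,G] q_used=2 → run C
t=33: queue=[D,F,G] q_used=0 → run D
t=34: queue=[D,F,G] q_used=1 → run D
t=35: queue=[F,G] q_used=0 → run F
t=36: queue=[F,G] q_used=1 → run F
t=37: queue=[F,G] q_used=2 → run F
t=38: queue=[G] q_used=0 → run G
t=39: queue=[G] q_used=1 → run G
t=40: queue=[G] q_used=2 → run G
t=41: queue=[G] q_used=3 → run G
t=42: (idle)
t=43: (idle)
t=44: (idle)
t=45: (idle)
t=46: (idle)
t=47: (idle)
t=48: (idle)
t=49: (idle)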